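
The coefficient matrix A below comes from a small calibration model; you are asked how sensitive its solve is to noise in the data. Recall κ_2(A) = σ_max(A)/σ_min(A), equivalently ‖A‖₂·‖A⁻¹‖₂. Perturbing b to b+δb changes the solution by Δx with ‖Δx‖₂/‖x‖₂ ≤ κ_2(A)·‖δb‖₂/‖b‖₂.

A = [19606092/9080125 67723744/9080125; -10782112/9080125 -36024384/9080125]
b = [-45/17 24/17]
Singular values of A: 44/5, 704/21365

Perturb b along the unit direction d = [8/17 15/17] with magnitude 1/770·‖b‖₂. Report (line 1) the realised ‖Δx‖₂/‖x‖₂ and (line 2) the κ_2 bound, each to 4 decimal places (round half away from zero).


largest singular value 44/5, smallest 704/21365
condition number: (44/5) ÷ (704/21365) = 267.0625
bound on ‖Δx‖/‖x‖: κ·ε = 267.0625·1/770 = 0.3468
solve Ax = b  →  x = [-0.0955 -0.3273]
2-norm of b is 3.0000; of x, 0.3409
with δb = [0.0018 0.0034], A·Δx = δb → ‖Δx‖ = 0.1182
dividing the unrounded norms, ‖Δx‖/‖x‖ = 0.3468
realised/bound = 1 exactly: the bound is attained for this b and d

0.3468
0.3468


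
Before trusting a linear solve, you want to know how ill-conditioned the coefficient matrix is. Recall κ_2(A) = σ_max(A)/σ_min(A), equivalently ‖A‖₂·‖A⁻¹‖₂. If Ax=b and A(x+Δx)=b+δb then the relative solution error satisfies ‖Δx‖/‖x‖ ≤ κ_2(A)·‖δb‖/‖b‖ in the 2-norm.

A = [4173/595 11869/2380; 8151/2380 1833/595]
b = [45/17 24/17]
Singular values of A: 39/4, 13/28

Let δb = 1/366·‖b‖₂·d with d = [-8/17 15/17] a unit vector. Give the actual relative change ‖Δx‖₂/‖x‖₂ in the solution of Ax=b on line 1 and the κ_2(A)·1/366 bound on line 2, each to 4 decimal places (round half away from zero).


largest singular value 39/4, smallest 13/28
κ_2(A) = (39/4) / (13/28) = 21.0000
bound on ‖Δx‖/‖x‖: κ·ε = 21.0000·1/366 = 0.0574
solve Ax = b  →  x = [0.2462 0.1846]
2-norm of b is 3.0000; of x, 0.3077
Δx = A⁻¹·δb where δb = 1/366·3.0000·d; ‖Δx‖ = 0.0177
realised ‖Δx‖/‖x‖ = 0.0574
so the bound is sharp here: realised error equals the bound

0.0574
0.0574


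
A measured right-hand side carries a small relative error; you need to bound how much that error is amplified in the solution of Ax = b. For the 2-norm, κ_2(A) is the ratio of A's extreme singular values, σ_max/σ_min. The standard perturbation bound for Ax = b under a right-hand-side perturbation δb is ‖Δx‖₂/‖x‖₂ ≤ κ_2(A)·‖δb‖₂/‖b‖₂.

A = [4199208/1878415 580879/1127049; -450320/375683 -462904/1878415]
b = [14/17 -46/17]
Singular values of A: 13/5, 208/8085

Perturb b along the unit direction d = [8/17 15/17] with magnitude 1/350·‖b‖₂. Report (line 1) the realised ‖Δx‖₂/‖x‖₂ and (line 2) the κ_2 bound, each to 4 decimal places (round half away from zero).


σ_max = 13/5, σ_min = 208/8085
condition number: (13/5) ÷ (208/8085) = 101.0625
perturbation bound = 101.0625·1/350 = 0.2888
solve Ax = b  →  x = [17.8154 -75.6754]
‖b‖₂ = 2.8284 and ‖x‖₂ = 77.7442
with δb = [0.0038 0.0071], A·Δx = δb → ‖Δx‖ = 0.3141
dividing the unrounded norms, ‖Δx‖/‖x‖ = 0.0040
realised/bound (from unrounded values) ≈ 0.0140

0.0040
0.2888


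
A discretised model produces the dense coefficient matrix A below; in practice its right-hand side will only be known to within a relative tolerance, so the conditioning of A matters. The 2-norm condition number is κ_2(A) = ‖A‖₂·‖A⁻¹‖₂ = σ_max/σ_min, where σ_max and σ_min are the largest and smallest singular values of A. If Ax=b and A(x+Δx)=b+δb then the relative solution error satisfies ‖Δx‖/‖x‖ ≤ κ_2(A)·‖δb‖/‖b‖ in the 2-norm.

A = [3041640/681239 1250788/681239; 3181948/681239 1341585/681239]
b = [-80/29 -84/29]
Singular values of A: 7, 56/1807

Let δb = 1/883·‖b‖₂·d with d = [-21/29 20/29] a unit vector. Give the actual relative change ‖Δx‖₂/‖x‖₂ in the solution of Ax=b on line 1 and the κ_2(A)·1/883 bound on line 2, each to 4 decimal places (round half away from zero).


σ_max = 7, σ_min = 56/1807
κ = σ_max/σ_min = 7/(56/1807) = 225.8750
κ_2(A)·‖δb‖/‖b‖ = 0.2558
solve Ax = b  →  x = [-0.5275 -0.2198]
‖b‖₂ = 4.0000 and ‖x‖₂ = 0.5714
Δx = A⁻¹·δb where δb = 1/883·4.0000·d; ‖Δx‖ = 0.1462
relative error = 0.2558
tightness: 0.2558 against a bound of 0.2558; the bound is attained (ratio 1)

0.2558
0.2558


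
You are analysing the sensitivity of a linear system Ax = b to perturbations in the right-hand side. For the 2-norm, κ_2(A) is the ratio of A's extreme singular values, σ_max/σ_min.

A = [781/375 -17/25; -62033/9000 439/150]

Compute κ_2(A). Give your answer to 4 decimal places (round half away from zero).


M = AᵀA = [6719089/129600 -46631/2160; -46631/2160 325/36]. tr(M)=7889089/129600, det(M)=28561/14400
eigenvalues of AᵀA: λ = (tr ± √(tr²−4·det))/2 = 1521/25, 169/5184
κ_2(A) = √(λ_max/λ_min) = √((1521/25) / (169/5184)) = 43.2000

43.2000


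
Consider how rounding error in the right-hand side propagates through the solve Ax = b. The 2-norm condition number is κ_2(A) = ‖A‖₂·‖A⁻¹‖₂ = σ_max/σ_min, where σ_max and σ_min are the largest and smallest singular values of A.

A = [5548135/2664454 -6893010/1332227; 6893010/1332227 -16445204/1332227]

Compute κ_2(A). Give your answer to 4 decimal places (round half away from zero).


197.0750

M = AᵀA = [1306722777625/42007781764 -783897222735/10501945441; -783897222735/10501945441 1881410186164/10501945441]. tr(M)=52262506049/248566756, det(M)=70728100/62141689
char-poly roots: 841/4 and 336400/62141689
κ_2(A) = √(λ_max/λ_min) = √((841/4) / (336400/62141689)) = 197.0750


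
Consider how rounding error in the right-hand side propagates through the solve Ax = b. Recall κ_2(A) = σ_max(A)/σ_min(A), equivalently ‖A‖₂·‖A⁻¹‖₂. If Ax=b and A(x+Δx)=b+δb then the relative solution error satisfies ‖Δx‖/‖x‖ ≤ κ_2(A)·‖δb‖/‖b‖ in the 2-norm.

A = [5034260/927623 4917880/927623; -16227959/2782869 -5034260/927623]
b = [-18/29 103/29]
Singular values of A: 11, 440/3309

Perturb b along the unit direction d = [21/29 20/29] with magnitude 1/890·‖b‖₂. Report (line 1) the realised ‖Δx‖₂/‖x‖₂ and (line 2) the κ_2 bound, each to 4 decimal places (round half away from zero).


σ_max = 11, σ_min = 440/3309
κ_2(A) = 11 / (440/3309) = 82.7250
κ_2(A)·‖δb‖/‖b‖ = 0.0929
solve Ax = b  →  x = [-10.5705 10.7036]
2-norm of b is 3.6056; of x, 15.0434
δb = ε·‖b‖·d = [0.0029 0.0028]; solving A·Δx = δb gives ‖Δx‖ = 0.0305
relative error = 0.0020
tightness: 0.0020 against a bound of 0.0929 (unrounded ratio ≈ 0.0218)

0.0020
0.0929


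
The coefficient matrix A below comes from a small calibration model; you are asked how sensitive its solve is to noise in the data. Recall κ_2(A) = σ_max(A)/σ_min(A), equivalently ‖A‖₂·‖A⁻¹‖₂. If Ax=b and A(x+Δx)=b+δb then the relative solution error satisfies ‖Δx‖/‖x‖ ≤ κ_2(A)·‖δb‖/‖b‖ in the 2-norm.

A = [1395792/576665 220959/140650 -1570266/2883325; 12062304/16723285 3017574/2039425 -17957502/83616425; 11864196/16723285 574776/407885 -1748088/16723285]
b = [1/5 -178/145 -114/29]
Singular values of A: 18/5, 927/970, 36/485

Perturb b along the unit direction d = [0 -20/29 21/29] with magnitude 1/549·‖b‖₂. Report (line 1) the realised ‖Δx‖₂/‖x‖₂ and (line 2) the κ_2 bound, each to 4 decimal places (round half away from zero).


largest singular value 18/5, smallest 36/485
κ_2(A) = (18/5) / (36/485) = 48.5000
perturbation bound = 48.5000·1/549 = 0.0883
solve Ax = b  →  x = [-4.1950 -2.6563 -26.6742]
‖b‖ = 4.1231, ‖x‖ = 27.1324
with δb = [0.0000 -0.0052 0.0054], A·Δx = δb → ‖Δx‖ = 0.1012
realised ‖Δx‖/‖x‖ = 0.0037
so the bound overstates the realised error by a factor of ≈ 23.6900 (computed from the unrounded values)

0.0037
0.0883


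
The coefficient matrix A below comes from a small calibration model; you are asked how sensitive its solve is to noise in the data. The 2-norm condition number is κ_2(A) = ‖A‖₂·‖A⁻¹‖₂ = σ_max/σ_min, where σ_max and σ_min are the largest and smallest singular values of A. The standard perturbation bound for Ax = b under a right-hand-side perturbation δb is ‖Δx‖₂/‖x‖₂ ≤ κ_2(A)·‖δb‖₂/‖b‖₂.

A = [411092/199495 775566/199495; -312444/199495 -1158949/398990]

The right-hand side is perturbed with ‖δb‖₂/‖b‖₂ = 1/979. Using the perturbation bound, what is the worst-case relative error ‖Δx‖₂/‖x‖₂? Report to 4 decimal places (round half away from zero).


0.2997

form AᵀA = [10664715424/1591930201 19995292350/1591930201; 19995292350/1591930201 149966930641/6367720804] with trace 666525233/22033636 and determinant 58564/5508409
eigenvalues of AᵀA: λ = (tr ± √(tr²−4·det))/2 = 121/4, 1936/5508409
so κ_2 = √((121/4) / (1936/5508409)) = 293.3750
perturbation bound = 293.3750·1/979 = 0.2997


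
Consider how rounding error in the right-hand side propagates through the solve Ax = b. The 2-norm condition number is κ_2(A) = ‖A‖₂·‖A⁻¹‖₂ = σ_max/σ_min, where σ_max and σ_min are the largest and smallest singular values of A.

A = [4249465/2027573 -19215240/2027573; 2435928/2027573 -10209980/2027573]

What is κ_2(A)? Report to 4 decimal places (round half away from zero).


145.4500

AᵀA = [83016256081/14225094361 -368599536360/14225094361; -368599536360/14225094361 1638301522000/14225094361]; tr = 1023984401/8462281, det = 5856400/8462281
solving λ² − 1023984401/8462281·λ + 5856400/8462281 = 0 gives λ = 121, 48400/8462281
κ = σ_max/σ_min = 11/(220/2909) = 145.4500


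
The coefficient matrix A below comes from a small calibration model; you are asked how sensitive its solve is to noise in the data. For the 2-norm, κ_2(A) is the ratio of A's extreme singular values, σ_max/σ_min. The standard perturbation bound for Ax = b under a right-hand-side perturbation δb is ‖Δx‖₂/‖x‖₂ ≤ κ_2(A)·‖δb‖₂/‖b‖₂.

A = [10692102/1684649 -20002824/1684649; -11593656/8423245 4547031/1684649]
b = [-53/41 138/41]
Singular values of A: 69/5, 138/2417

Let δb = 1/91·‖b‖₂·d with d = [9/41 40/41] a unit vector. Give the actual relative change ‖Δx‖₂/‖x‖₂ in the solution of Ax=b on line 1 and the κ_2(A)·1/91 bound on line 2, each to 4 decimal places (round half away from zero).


0.0132
2.6560

largest singular value 69/5, smallest 138/2417
κ = σ_max/σ_min = (69/5)/(138/2417) = 241.7000
bound on ‖Δx‖/‖x‖: κ·ε = 241.7000·1/91 = 2.6560
solve Ax = b  →  x = [46.2937 24.8542]
2-norm of b is 3.6056; of x, 52.5437
Δx = A⁻¹·δb where δb = 1/91·3.6056·d; ‖Δx‖ = 0.6939
realised ‖Δx‖/‖x‖ = 0.0132
so the bound overstates the realised error by a factor of ≈ 201.1073 (computed from the unrounded values)


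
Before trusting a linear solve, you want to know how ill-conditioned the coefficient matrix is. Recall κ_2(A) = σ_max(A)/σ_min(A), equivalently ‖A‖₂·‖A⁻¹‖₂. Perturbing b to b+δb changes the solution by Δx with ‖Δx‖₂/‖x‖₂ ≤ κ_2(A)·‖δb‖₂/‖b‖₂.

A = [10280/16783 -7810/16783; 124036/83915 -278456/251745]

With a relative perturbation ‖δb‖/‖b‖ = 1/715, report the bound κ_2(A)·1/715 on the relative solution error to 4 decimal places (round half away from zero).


0.5417

M = AᵀA = [106667984/41667025 -240000464/125001075; -240000464/125001075 540011044/375003225]. tr(M)=60000916/15000129, det(M)=1600/15000129
eigenvalues of AᵀA: λ = (tr ± √(tr²−4·det))/2 = 4, 400/15000129
σ_max=√4=2, σ_min=√(400/15000129)=(20/3873) → κ = 387.3000
κ_2(A)·‖δb‖/‖b‖ = 0.5417


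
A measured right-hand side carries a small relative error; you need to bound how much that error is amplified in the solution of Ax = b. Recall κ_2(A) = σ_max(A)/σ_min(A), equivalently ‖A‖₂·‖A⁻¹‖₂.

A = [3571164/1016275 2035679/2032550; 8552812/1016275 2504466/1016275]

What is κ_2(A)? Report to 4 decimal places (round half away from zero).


390.8750

M = AᵀA = [101661308192/1222266125 29651004306/1222266125; 29651004306/1222266125 34595726357/4889064500]. tr(M)=3529927673/39112516, det(M)=521284/9778129
solving λ² − 3529927673/39112516·λ + 521284/9778129 = 0 gives λ = 361/4, 5776/9778129
so κ_2 = √((361/4) / (5776/9778129)) = 390.8750


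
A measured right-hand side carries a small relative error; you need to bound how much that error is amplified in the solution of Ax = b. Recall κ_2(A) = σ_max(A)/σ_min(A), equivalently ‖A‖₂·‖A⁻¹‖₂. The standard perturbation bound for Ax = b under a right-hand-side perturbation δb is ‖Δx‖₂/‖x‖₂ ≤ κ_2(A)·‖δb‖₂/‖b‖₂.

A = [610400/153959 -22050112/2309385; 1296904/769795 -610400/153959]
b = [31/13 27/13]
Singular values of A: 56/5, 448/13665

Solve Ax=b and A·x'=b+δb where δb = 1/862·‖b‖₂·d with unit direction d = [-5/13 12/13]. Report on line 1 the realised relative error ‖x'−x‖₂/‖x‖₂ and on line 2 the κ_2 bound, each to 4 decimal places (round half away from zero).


σ_max = 56/5, σ_min = 448/13665
condition number: (56/5) ÷ (448/13665) = 341.6250
κ_2(A)·‖δb‖/‖b‖ = 0.3963
solve Ax = b  →  x = [28.2589 11.4844]
‖b‖ = 3.1623, ‖x‖ = 30.5034
δb = ε·‖b‖·d = [-0.0014 0.0034]; solving A·Δx = δb gives ‖Δx‖ = 0.1119
realised ‖Δx‖/‖x‖ = 0.0037
realised/bound (from unrounded values) ≈ 0.0093

0.0037
0.3963


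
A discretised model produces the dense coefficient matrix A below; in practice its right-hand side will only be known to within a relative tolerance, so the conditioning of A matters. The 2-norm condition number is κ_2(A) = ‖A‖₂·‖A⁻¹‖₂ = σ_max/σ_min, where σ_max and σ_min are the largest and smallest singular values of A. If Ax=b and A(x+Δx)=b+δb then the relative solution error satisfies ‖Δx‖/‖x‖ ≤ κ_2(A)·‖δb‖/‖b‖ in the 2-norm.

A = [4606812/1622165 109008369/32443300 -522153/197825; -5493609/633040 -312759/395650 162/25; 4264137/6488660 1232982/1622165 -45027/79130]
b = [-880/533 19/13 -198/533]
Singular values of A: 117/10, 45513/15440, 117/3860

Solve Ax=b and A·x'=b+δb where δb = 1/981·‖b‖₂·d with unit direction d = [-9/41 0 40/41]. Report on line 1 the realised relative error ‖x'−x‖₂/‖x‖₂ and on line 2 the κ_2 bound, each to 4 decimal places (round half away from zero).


0.1980
0.3935

from the listed singular values, σ₁ = 117/10, σ_n = 117/3860
κ = σ_max/σ_min = (117/10)/(117/3860) = 386.0000
worst-case relative error ≤ 386.0000 × 1/981 = 0.3935
solve Ax = b  →  x = [-0.0589 -0.3610 0.1026]
2-norm of b is 2.2361; of x, 0.3799
δb = ε·‖b‖·d = [-0.0005 0.0000 0.0022]; solving A·Δx = δb gives ‖Δx‖ = 0.0752
dividing the unrounded norms, ‖Δx‖/‖x‖ = 0.1980
realised/bound (from unrounded values) ≈ 0.5031


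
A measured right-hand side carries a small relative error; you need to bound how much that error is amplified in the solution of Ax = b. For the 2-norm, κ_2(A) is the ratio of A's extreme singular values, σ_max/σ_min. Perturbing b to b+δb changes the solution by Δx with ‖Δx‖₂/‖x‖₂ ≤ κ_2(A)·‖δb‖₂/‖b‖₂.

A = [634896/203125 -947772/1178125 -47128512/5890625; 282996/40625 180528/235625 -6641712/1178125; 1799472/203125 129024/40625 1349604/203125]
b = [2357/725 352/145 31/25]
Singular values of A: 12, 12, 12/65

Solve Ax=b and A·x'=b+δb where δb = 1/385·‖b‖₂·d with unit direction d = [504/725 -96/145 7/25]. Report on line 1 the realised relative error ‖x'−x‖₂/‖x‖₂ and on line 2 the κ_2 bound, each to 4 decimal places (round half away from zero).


0.0110
0.1688

largest singular value 12, smallest 12/65
κ = σ_max/σ_min = 12/(12/65) = 65.0000
perturbation bound = 65.0000·1/385 = 0.1688
solve Ax = b  →  x = [1.4773 -5.1767 0.6913]
‖b‖ = 4.2426, ‖x‖ = 5.4276
δb = ε·‖b‖·d = [0.0077 -0.0073 0.0031]; solving A·Δx = δb gives ‖Δx‖ = 0.0597
realised ‖Δx‖/‖x‖ = 0.0110
so the bound overstates the realised error by a factor of ≈ 15.3514 (computed from the unrounded values)


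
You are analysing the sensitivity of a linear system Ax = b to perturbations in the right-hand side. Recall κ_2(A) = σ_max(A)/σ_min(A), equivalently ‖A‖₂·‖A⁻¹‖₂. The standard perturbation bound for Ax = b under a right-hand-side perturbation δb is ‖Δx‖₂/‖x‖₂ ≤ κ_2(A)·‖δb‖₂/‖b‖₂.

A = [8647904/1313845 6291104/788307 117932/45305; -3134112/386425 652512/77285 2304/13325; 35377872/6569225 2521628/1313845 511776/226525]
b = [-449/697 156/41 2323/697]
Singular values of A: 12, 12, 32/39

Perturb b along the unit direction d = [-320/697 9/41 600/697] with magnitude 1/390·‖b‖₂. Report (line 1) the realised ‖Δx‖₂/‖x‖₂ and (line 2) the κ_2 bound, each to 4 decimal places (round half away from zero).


largest singular value 12, smallest 32/39
κ_2(A) = 12 / (32/39) = 14.6250
bound on ‖Δx‖/‖x‖: κ·ε = 14.6250·1/390 = 0.0375
solve Ax = b  →  x = [-1.1029 -0.7052 4.7033]
2-norm of b is 5.0990; of x, 4.8821
re-solving with b+δb shifts x by Δx of norm 0.0159
realised ‖Δx‖/‖x‖ = 0.0033
tightness: 0.0033 against a bound of 0.0375 (unrounded ratio ≈ 0.0870)

0.0033
0.0375


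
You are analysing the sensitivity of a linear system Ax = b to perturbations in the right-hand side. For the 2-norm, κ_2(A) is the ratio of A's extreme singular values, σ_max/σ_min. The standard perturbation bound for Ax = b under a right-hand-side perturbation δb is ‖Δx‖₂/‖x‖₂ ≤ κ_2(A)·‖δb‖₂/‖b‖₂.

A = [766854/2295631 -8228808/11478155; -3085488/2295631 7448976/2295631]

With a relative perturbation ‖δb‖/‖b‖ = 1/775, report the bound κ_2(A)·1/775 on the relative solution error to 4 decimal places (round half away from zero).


M = AᵀA = [6013266660/3134992081 -72117147312/15674960405; -72117147312/15674960405 865493377344/78374802025]. tr(M)=6010799076/463756225, det(M)=6718464/463756225
eigenvalues of AᵀA: λ = (tr ± √(tr²−4·det))/2 = 324/25, 20736/18550249
σ_max=√(324/25)=(18/5), σ_min=√(20736/18550249)=(144/4307) → κ = 107.6750
worst-case relative error ≤ 107.6750 × 1/775 = 0.1389

0.1389


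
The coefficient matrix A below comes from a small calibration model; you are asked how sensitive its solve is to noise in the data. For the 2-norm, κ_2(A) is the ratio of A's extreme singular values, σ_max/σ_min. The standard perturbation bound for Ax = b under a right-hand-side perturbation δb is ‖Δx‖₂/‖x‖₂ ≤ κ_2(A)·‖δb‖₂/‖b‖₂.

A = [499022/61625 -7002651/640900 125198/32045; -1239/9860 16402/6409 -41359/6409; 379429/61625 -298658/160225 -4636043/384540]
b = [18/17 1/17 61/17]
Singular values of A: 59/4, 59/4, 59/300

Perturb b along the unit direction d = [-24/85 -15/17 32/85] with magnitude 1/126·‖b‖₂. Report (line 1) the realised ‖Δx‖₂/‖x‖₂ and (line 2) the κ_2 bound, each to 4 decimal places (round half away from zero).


0.0297
0.5952

largest singular value 59/4, smallest 59/300
κ = σ_max/σ_min = (59/4)/(59/300) = 75.0000
worst-case relative error ≤ 75.0000 × 1/126 = 0.5952
solve Ax = b  →  x = [3.8223 3.1532 1.1669]
‖b‖ = 3.7417, ‖x‖ = 5.0906
re-solving with b+δb shifts x by Δx of norm 0.1510
relative error = 0.0297
so the bound overstates the realised error by a factor of ≈ 20.0677 (computed from the unrounded values)


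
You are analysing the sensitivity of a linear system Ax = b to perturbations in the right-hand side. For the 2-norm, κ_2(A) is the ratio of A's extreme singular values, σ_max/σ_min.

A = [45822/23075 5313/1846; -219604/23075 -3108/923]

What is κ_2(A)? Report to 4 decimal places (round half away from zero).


AᵀA = [80520916/851929 32170215/851929; 32170215/851929 66866625/3407716]; tr = 2301481/20164, det = 2160900/5041
λ_max, λ_min = (2301481/20164 ± √4599656591761/406586896)/2 = 441/4, 19600/5041
κ = σ_max/σ_min = (21/2)/(140/71) = 5.3250

5.3250


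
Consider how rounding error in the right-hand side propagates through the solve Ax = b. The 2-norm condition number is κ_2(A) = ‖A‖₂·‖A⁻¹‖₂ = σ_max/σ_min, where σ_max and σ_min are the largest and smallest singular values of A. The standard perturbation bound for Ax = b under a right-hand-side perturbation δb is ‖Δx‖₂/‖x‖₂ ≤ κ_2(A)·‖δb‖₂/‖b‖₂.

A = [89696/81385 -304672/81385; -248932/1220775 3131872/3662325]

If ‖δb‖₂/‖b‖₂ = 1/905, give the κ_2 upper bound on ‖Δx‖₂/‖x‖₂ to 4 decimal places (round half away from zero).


0.0987

M = AᵀA = [1113727504/886550625 -11437197184/2659651875; -11437197184/2659651875 117655742464/7978955625]. tr(M)=204286864/12766329, det(M)=409600/12766329
λ_max, λ_min = (204286864/12766329 ± √41712206449520896/162979156136241)/2 = 16, 25600/12766329
κ = σ_max/σ_min = 4/(160/3573) = 89.3250
perturbation bound = 89.3250·1/905 = 0.0987


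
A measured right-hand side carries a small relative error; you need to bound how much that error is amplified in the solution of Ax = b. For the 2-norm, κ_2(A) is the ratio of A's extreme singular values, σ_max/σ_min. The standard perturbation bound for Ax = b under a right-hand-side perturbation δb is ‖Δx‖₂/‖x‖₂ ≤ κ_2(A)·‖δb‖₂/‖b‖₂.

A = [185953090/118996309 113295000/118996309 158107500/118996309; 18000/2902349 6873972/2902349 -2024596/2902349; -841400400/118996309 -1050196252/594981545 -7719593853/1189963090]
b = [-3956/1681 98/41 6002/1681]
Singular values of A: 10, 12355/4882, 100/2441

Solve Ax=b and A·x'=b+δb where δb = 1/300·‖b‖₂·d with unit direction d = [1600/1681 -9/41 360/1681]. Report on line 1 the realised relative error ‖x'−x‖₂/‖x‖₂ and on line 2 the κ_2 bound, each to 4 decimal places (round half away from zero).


from the listed singular values, σ₁ = 10, σ_n = 100/2441
condition number: 10 ÷ (100/2441) = 244.1000
κ_2(A)·‖δb‖/‖b‖ = 0.8137
solve Ax = b  →  x = [33.3793 -9.2172 -34.4244]
‖b‖ = 4.8990, ‖x‖ = 48.8280
re-solving with b+δb shifts x by Δx of norm 0.3986
relative error = 0.0082
realised/bound (from unrounded values) ≈ 0.0100

0.0082
0.8137


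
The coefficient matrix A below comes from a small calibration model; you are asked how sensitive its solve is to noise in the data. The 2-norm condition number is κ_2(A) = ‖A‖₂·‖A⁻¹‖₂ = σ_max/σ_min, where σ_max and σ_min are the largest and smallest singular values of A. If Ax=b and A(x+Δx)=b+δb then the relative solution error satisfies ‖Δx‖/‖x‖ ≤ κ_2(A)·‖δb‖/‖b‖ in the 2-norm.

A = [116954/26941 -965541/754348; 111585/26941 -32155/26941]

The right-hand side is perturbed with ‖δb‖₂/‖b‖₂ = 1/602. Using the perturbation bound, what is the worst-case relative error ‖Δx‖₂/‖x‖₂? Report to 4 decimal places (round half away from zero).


0.5401

M = AᵀA = [31069501/863041 -126865827/12082574; -126865827/12082574 2072391841/676624144]. tr(M)=26430880625/676624144, det(M)=9765625/676624144
λ_max, λ_min = (26430880625/676624144 ± √698565019982375390625/457820232243732736)/2 = 625/16, 15625/42289009
so κ_2 = √((625/16) / (15625/42289009)) = 325.1500
bound on ‖Δx‖/‖x‖: κ·ε = 325.1500·1/602 = 0.5401


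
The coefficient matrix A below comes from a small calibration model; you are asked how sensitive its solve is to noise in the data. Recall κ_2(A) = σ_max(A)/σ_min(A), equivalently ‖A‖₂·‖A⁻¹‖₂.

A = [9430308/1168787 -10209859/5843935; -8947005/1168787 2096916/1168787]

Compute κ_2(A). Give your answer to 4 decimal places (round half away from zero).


form AᵀA = [200927000529/1624331809 -226025808192/8121659045; -226025808192/8121659045 254658309841/40608295225] with trace 3139698586/24157225 and determinant 1172889/966289
λ_max, λ_min = (3139698586/24157225 ± √9854873836583096896/583571519700625)/2 = 3249/25, 9025/966289
κ = σ_max/σ_min = (57/5)/(95/983) = 117.9600

117.9600


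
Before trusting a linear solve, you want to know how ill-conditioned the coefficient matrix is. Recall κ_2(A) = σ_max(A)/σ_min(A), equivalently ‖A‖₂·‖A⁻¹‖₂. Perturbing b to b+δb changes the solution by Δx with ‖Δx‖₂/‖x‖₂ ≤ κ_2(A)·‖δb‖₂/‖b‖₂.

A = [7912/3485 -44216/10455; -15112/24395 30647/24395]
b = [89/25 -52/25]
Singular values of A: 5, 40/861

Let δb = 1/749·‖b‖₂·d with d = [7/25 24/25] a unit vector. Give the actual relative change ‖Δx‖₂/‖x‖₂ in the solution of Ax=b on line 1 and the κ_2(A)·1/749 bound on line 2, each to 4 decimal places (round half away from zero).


from the listed singular values, σ₁ = 5, σ_n = 40/861
κ_2(A) = 5 / (40/861) = 107.6250
worst-case relative error ≤ 107.6250 × 1/749 = 0.1437
solve Ax = b  →  x = [-18.6162 -10.8353]
‖b‖₂ = 4.1231 and ‖x‖₂ = 21.5399
Δx = A⁻¹·δb where δb = 1/749·4.1231·d; ‖Δx‖ = 0.1185
realised ‖Δx‖/‖x‖ = 0.0055
tightness: 0.0055 against a bound of 0.1437 (unrounded ratio ≈ 0.0383)

0.0055
0.1437


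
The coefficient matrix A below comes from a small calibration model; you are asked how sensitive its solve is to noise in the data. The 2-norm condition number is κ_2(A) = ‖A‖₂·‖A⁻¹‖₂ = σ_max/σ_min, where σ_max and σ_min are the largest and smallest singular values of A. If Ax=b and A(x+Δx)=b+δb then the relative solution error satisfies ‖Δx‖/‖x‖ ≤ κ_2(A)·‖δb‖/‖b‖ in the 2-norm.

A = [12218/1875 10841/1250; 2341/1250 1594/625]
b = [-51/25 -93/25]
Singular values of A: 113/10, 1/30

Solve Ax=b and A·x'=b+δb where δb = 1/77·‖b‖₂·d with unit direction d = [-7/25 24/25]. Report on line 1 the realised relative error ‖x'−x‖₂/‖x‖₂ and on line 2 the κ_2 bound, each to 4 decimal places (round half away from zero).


0.0184
4.4026

largest singular value 113/10, smallest 1/30
κ = σ_max/σ_min = (113/10)/(1/30) = 339.0000
worst-case relative error ≤ 339.0000 × 1/77 = 4.4026
solve Ax = b  →  x = [71.8407 -54.2124]
‖b‖₂ = 4.2426 and ‖x‖₂ = 90.0004
with δb = [-0.0154 0.0529], A·Δx = δb → ‖Δx‖ = 1.6530
relative error = 0.0184
realised/bound (from unrounded values) ≈ 0.0042


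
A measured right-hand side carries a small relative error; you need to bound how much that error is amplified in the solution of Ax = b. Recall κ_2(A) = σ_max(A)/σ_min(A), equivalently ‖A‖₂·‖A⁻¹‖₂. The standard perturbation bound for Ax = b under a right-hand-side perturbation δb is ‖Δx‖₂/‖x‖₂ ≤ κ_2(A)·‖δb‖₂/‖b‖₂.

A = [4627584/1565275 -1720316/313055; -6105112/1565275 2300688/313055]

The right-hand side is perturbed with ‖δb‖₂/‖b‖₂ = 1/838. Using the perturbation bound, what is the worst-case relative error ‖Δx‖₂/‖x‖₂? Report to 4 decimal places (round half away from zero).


0.4395

AᵀA = [2347477048384/98003433025 -880274588544/19600686605; -880274588544/19600686605 330106096528/3920137321]; tr = 36678648656/339112225, det = 29246464/339112225
char-poly roots: 2704/25 and 10816/13564489
κ_2(A) = √(λ_max/λ_min) = √((2704/25) / (10816/13564489)) = 368.3000
bound on ‖Δx‖/‖x‖: κ·ε = 368.3000·1/838 = 0.4395


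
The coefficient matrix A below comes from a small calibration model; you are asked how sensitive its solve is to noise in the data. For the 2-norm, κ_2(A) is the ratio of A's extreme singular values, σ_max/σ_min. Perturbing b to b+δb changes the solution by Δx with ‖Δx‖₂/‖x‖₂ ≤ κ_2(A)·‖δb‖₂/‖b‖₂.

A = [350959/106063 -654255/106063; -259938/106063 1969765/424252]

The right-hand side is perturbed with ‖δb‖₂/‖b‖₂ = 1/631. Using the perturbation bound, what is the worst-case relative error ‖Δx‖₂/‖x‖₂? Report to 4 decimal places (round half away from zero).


form AᵀA = [190739983525/11249359969 -715241748375/22498719938; -715241748375/22498719938 10728767835625/179989759504] with trace 47683763225/622801936 and determinant 37515625/622801936
eigenvalues of AᵀA: λ = (tr ± √(tr²−4·det))/2 = 1225/16, 30625/38925121
κ = σ_max/σ_min = (35/4)/(175/6239) = 311.9500
worst-case relative error ≤ 311.9500 × 1/631 = 0.4944

0.4944


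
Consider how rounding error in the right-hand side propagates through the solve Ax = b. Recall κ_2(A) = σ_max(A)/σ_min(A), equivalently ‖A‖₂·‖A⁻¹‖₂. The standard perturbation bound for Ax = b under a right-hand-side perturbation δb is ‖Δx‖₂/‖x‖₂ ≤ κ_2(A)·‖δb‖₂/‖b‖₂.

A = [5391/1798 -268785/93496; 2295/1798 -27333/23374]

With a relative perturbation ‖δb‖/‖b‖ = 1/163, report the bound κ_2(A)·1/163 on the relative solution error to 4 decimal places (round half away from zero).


AᵀA = [17164953/1616402 -130764375/12931216; -130764375/12931216 498218121/51724864]; tr = 1245537/61504, det = 6561/246016
char-poly roots: 81/4 and 81/61504
κ_2(A) = √(λ_max/λ_min) = √((81/4) / (81/61504)) = 124.0000
κ_2(A)·‖δb‖/‖b‖ = 0.7607

0.7607


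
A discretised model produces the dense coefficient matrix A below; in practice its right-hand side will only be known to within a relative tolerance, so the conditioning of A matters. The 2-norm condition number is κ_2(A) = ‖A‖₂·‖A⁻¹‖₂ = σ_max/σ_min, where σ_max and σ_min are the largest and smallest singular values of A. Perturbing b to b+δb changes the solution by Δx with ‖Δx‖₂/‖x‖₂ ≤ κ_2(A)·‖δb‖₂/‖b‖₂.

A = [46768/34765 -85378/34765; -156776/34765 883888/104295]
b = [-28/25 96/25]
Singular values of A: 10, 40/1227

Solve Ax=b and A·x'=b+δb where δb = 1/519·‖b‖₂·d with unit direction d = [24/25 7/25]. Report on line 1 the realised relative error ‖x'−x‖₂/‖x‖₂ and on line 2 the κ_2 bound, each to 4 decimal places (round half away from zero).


from the listed singular values, σ₁ = 10, σ_n = 40/1227
κ_2(A) = 10 / (40/1227) = 306.7500
perturbation bound = 306.7500·1/519 = 0.5910
solve Ax = b  →  x = [-0.1882 0.3529]
‖b‖ = 4.0000, ‖x‖ = 0.4000
δb = ε·‖b‖·d = [0.0074 0.0022]; solving A·Δx = δb gives ‖Δx‖ = 0.2364
realised ‖Δx‖/‖x‖ = 0.5910
so the bound is sharp here: realised error equals the bound

0.5910
0.5910


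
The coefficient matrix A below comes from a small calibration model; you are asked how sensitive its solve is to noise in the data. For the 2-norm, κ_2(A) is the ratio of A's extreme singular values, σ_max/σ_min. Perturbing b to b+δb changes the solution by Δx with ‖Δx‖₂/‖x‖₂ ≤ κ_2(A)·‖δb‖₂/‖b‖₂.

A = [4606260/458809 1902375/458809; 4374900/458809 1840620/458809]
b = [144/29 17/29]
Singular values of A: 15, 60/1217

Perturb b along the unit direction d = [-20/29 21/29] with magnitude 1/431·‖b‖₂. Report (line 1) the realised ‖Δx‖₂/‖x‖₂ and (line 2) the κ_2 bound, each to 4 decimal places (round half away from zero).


0.0039
0.7059

largest singular value 15, smallest 60/1217
condition number: 15 ÷ (60/1217) = 304.2500
bound on ‖Δx‖/‖x‖: κ·ε = 304.2500·1/431 = 0.7059
solve Ax = b  →  x = [23.6500 -56.0667]
‖b‖ = 5.0000, ‖x‖ = 60.8506
re-solving with b+δb shifts x by Δx of norm 0.2353
relative error = 0.0039
realised/bound (from unrounded values) ≈ 0.0055


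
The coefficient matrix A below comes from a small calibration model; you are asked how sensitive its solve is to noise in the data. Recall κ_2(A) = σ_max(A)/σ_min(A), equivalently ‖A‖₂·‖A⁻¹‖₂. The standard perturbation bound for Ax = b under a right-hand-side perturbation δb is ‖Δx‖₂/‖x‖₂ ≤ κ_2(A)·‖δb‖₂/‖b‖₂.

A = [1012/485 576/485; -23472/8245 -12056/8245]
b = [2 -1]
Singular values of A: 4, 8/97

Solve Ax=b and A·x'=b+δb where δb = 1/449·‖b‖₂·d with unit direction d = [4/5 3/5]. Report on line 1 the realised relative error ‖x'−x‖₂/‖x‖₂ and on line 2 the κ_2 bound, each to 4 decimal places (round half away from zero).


largest singular value 4, smallest 8/97
condition number: 4 ÷ (8/97) = 48.5000
worst-case relative error ≤ 48.5000 × 1/449 = 0.1080
solve Ax = b  →  x = [-5.2647 10.9338]
2-norm of b is 2.2361; of x, 12.1353
Δx = A⁻¹·δb where δb = 1/449·2.2361·d; ‖Δx‖ = 0.0604
realised ‖Δx‖/‖x‖ = 0.0050
so the bound overstates the realised error by a factor of ≈ 21.7083 (computed from the unrounded values)

0.0050
0.1080


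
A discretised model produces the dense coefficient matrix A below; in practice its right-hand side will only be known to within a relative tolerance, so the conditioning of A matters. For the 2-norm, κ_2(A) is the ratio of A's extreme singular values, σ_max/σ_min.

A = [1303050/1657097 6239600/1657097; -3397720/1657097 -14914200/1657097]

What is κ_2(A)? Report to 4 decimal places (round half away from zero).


155.4500

form AᵀA = [78357636100/16248345961 347957316000/16248345961; 347957316000/16248345961 1546544200000/16248345961] with trace 966628100/9665881 and determinant 4000000/9665881
char-poly roots: 100 and 40000/9665881
κ_2(A) = √(λ_max/λ_min) = √(100 / (40000/9665881)) = 155.4500


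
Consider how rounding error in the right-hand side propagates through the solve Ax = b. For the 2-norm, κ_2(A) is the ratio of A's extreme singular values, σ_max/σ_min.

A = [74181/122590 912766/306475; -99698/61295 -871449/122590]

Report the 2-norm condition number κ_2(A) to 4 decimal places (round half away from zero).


AᵀA = [267820033/88924900 1485557712/111156125; 1485557712/111156125 132060065521/2223122500]; tr = 41271733/661250, det = 38950081/132250000
eigenvalues of AᵀA: λ = (tr ± √(tr²−4·det))/2 = 6241/100, 6241/1322500
σ_max=√(6241/100)=(79/10), σ_min=√(6241/1322500)=(79/1150) → κ = 115.0000

115.0000


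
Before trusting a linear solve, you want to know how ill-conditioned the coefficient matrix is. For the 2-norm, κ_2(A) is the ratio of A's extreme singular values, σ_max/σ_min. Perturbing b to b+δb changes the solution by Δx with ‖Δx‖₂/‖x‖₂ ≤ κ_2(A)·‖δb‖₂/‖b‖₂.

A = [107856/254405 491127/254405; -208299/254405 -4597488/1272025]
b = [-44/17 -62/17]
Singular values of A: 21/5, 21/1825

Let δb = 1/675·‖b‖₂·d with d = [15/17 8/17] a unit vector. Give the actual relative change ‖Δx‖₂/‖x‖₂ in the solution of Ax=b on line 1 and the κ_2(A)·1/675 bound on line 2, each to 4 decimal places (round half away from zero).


0.0017
0.5407

σ_max = 21/5, σ_min = 21/1825
κ_2(A) = (21/5) / (21/1825) = 365.0000
bound on ‖Δx‖/‖x‖: κ·ε = 365.0000·1/675 = 0.5407
solve Ax = b  →  x = [339.2451 -75.8420]
‖b‖ = 4.4721, ‖x‖ = 347.6194
re-solving with b+δb shifts x by Δx of norm 0.5758
relative error = 0.0017
tightness: 0.0017 against a bound of 0.5407 (unrounded ratio ≈ 0.0031)


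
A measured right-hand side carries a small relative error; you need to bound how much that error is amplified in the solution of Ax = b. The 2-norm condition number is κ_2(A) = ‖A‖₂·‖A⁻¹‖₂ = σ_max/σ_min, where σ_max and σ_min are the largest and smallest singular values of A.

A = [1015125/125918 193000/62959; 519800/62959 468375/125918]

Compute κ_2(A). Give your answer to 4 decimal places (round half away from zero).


M = AᵀA = [2510400625/18852964 261225000/4713241; 261225000/4713241 438015625/18852964]. tr(M)=8723125/55778, det(M)=9765625/446224
eigenvalues of AᵀA: λ = (tr ± √(tr²−4·det))/2 = 625/4, 15625/111556
κ = σ_max/σ_min = (25/2)/(125/334) = 33.4000

33.4000


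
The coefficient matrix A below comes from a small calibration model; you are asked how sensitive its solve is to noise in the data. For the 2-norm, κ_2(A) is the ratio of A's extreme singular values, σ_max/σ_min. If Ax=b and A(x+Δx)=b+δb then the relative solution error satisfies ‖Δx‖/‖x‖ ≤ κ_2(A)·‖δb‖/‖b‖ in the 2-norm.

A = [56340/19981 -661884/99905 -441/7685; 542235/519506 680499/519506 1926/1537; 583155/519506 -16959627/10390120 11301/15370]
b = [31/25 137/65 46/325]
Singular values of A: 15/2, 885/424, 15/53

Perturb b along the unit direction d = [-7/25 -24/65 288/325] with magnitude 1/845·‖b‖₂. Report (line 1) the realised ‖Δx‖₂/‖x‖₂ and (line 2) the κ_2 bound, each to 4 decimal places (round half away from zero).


0.0028
0.0314

from the listed singular values, σ₁ = 15/2, σ_n = 15/53
κ = σ_max/σ_min = (15/2)/(15/53) = 26.5000
bound on ‖Δx‖/‖x‖: κ·ε = 26.5000·1/845 = 0.0314
solve Ax = b  →  x = [2.9411 1.0810 -1.8978]
‖b‖₂ = 2.4495 and ‖x‖₂ = 3.6634
with δb = [-0.0008 -0.0011 0.0026], A·Δx = δb → ‖Δx‖ = 0.0102
relative error = 0.0028
so the bound overstates the realised error by a factor of ≈ 11.2168 (computed from the unrounded values)


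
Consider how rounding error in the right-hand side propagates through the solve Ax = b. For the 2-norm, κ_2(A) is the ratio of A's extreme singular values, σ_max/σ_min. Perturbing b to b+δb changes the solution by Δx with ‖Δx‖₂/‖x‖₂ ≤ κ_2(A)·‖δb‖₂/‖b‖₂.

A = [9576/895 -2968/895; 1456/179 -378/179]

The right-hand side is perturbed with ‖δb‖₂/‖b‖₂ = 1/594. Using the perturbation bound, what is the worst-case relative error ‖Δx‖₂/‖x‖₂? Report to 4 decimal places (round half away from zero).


0.0753

AᵀA = [144698176/801025 -42180768/801025; -42180768/801025 12381124/801025]; tr = 6283172/32041, det = 614656/32041
eigenvalues of AᵀA: λ = (tr ± √(tr²−4·det))/2 = 196, 3136/32041
κ_2(A) = √(λ_max/λ_min) = √(196 / (3136/32041)) = 44.7500
bound on ‖Δx‖/‖x‖: κ·ε = 44.7500·1/594 = 0.0753


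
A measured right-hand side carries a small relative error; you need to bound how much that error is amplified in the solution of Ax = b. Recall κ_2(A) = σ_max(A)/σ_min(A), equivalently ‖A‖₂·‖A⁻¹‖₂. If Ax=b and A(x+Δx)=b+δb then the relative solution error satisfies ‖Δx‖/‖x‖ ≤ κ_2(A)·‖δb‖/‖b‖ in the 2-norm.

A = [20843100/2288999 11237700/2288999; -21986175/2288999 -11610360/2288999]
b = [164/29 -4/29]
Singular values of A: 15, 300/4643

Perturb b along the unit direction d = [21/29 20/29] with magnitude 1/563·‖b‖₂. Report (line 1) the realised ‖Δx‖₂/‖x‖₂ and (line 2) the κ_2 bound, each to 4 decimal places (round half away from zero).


σ_max = 15, σ_min = 300/4643
κ = σ_max/σ_min = 15/(300/4643) = 232.1500
worst-case relative error ≤ 232.1500 × 1/563 = 0.4123
solve Ax = b  →  x = [-28.8973 54.7490]
‖b‖ = 5.6569, ‖x‖ = 61.9072
Δx = A⁻¹·δb where δb = 1/563·5.6569·d; ‖Δx‖ = 0.1555
realised ‖Δx‖/‖x‖ = 0.0025
realised/bound (from unrounded values) ≈ 0.0061

0.0025
0.4123


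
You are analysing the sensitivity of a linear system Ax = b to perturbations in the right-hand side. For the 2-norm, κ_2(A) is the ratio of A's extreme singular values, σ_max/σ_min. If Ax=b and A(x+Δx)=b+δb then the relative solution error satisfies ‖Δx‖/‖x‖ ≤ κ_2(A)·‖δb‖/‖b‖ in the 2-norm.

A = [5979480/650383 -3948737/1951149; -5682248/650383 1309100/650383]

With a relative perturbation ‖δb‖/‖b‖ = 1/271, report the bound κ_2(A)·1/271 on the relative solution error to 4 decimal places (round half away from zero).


AᵀA = [80906210944/502970329 -18203442920/502970329; -18203442920/502970329 36880153609/4526732961]; tr = 455107705/2692881, det = 1827904/2692881
solving λ² − 455107705/2692881·λ + 1827904/2692881 = 0 gives λ = 169, 10816/2692881
κ = σ_max/σ_min = 13/(104/1641) = 205.1250
worst-case relative error ≤ 205.1250 × 1/271 = 0.7569

0.7569
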